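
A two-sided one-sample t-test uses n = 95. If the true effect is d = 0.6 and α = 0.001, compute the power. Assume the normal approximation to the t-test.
Power ≈ 0.99

Power calculation (one-sample t-test, normal approximation):
z_β = d · √n - z_{α/2}
z_β = 0.6 · √95 - 3.291
z_β = 0.6 · 9.747 - 3.291
z_β = 2.558

Power = Φ(z_β) = Φ(2.558) ≈ 0.995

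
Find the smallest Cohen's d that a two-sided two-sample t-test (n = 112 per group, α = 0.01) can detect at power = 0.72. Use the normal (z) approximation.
d ≈ 0.42

Minimum detectable effect (two-sample t-test, normal approximation):
d = (z_{α/2} + z_β) / √(n/2)
d = (2.576 + 0.583) / √(112/2)
d = 3.159 / 7.483
d ≈ 0.42

By Cohen's convention (0.2 small / 0.5 medium / 0.8 large): small effect.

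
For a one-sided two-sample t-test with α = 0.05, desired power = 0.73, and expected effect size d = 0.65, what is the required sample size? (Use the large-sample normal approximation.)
n = 25 per group

Sample size formula (two-sample t-test, normal approximation):
n = 2 · ((z_α + z_β) / d)²

z_α = 1.645 (for α = 0.05, one-sided)
z_β = 0.613 (for power = 0.73)
d = 0.65

n = 2 · ((1.645 + 0.613) / 0.65)²
n = 2 · (3.474)²
n ≈ 24.14
Round up to the next whole number: n = 25 per group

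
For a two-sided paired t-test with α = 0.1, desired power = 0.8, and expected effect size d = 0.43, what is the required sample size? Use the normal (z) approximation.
n = 34 pairs

Sample size formula (paired t-test, normal approximation):
n = ((z_{α/2} + z_β) / d)²

z_{α/2} = 1.645 (for α = 0.1, two-sided)
z_β = 0.842 (for power = 0.8)
d = 0.43

n = ((1.645 + 0.842) / 0.43)²
n = (5.784)²
n ≈ 33.45
Round up to the next whole number: n = 34 pairs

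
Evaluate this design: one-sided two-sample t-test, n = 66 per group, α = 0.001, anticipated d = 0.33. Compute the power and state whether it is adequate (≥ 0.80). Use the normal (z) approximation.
Power ≈ 0.12; the study is underpowered (power < 0.80)

Power calculation (two-sample t-test, normal approximation):
z_β = d · √(n/2) - z_α
z_β = 0.33 · √(66/2) - 3.090
z_β = 0.33 · 5.745 - 3.090
z_β = -1.195

Power = Φ(z_β) = Φ(-1.195) ≈ 0.116

Effect size d = 0.33 is small by Cohen's convention (0.2/0.5/0.8).

Threshold: power ≥ 0.80 is conventionally adequate.
Power ≈ 0.12 → the study is underpowered (power < 0.80).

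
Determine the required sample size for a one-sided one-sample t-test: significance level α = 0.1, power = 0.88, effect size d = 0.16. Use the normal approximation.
n = 236

Sample size formula (one-sample t-test, normal approximation):
n = ((z_α + z_β) / d)²

z_α = 1.282 (for α = 0.1, one-sided)
z_β = 1.175 (for power = 0.88)
d = 0.16

n = ((1.282 + 1.175) / 0.16)²
n = (15.356)²
n ≈ 235.81
Round up to the next whole number: n = 236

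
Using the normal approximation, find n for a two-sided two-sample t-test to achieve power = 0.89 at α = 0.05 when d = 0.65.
n = 49 per group

Sample size formula (two-sample t-test, normal approximation):
n = 2 · ((z_{α/2} + z_β) / d)²

z_{α/2} = 1.960 (for α = 0.05, two-sided)
z_β = 1.227 (for power = 0.89)
d = 0.65

n = 2 · ((1.960 + 1.227) / 0.65)²
n = 2 · (4.903)²
n ≈ 48.08
Round up to the next whole number: n = 49 per group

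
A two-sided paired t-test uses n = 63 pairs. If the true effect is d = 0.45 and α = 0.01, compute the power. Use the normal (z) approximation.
Power ≈ 0.84

Power calculation (paired t-test, normal approximation):
z_β = d · √n - z_{α/2}
z_β = 0.45 · √63 - 2.576
z_β = 0.45 · 7.937 - 2.576
z_β = 0.996

Power = Φ(z_β) = Φ(0.996) ≈ 0.840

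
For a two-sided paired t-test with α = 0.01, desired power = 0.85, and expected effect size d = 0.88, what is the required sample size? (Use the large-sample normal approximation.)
n = 17 pairs

Sample size formula (paired t-test, normal approximation):
n = ((z_{α/2} + z_β) / d)²

z_{α/2} = 2.576 (for α = 0.01, two-sided)
z_β = 1.036 (for power = 0.85)
d = 0.88

n = ((2.576 + 1.036) / 0.88)²
n = (4.105)²
n ≈ 16.85
Round up to the next whole number: n = 17 pairs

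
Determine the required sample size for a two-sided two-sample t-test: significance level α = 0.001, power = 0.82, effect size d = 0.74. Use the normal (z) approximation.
n = 65 per group

Sample size formula (two-sample t-test, normal approximation):
n = 2 · ((z_{α/2} + z_β) / d)²

z_{α/2} = 3.291 (for α = 0.001, two-sided)
z_β = 0.915 (for power = 0.82)
d = 0.74

n = 2 · ((3.291 + 0.915) / 0.74)²
n = 2 · (5.684)²
n ≈ 64.62
Round up to the next whole number: n = 65 per group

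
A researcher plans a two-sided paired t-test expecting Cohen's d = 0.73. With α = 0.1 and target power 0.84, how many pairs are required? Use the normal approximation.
n = 14 pairs

Sample size formula (paired t-test, normal approximation):
n = ((z_{α/2} + z_β) / d)²

z_{α/2} = 1.645 (for α = 0.1, two-sided)
z_β = 0.994 (for power = 0.84)
d = 0.73

n = ((1.645 + 0.994) / 0.73)²
n = (3.615)²
n ≈ 13.07
Round up to the next whole number: n = 14 pairs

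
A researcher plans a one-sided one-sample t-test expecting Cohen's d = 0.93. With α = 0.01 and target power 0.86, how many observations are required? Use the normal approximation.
n = 14

Sample size formula (one-sample t-test, normal approximation):
n = ((z_α + z_β) / d)²

z_α = 2.326 (for α = 0.01, one-sided)
z_β = 1.080 (for power = 0.86)
d = 0.93

n = ((2.326 + 1.080) / 0.93)²
n = (3.662)²
n ≈ 13.41
Round up to the next whole number: n = 14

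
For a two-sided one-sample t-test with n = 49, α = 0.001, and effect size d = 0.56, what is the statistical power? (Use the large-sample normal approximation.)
Power ≈ 0.74

Power calculation (one-sample t-test, normal approximation):
z_β = d · √n - z_{α/2}
z_β = 0.56 · √49 - 3.291
z_β = 0.56 · 7.000 - 3.291
z_β = 0.629

Power = Φ(z_β) = Φ(0.629) ≈ 0.735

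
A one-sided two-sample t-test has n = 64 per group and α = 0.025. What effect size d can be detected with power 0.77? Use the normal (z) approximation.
d ≈ 0.48

Minimum detectable effect (two-sample t-test, normal approximation):
d = (z_α + z_β) / √(n/2)
d = (1.960 + 0.739) / √(64/2)
d = 2.699 / 5.657
d ≈ 0.48

By Cohen's convention (0.2 small / 0.5 medium / 0.8 large): small effect.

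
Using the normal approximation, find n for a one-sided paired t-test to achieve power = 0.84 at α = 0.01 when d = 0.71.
n = 22 pairs

Sample size formula (paired t-test, normal approximation):
n = ((z_α + z_β) / d)²

z_α = 2.326 (for α = 0.01, one-sided)
z_β = 0.994 (for power = 0.84)
d = 0.71

n = ((2.326 + 0.994) / 0.71)²
n = (4.676)²
n ≈ 21.86
Round up to the next whole number: n = 22 pairs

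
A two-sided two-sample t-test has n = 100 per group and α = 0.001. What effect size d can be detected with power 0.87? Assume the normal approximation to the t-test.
d ≈ 0.62

Minimum detectable effect (two-sample t-test, normal approximation):
d = (z_{α/2} + z_β) / √(n/2)
d = (3.291 + 1.126) / √(100/2)
d = 4.417 / 7.071
d ≈ 0.62

By Cohen's convention (0.2 small / 0.5 medium / 0.8 large): medium effect.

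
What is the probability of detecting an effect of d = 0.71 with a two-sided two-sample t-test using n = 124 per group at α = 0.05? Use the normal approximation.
Power ≈ 1.00

Power calculation (two-sample t-test, normal approximation):
z_β = d · √(n/2) - z_{α/2}
z_β = 0.71 · √(124/2) - 1.960
z_β = 0.71 · 7.874 - 1.960
z_β = 3.631

Power = Φ(z_β) = Φ(3.631) ≈ 1.000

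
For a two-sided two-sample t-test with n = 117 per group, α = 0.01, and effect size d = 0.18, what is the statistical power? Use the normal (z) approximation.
Power ≈ 0.12

Power calculation (two-sample t-test, normal approximation):
z_β = d · √(n/2) - z_{α/2}
z_β = 0.18 · √(117/2) - 2.576
z_β = 0.18 · 7.649 - 2.576
z_β = -1.199

Power = Φ(z_β) = Φ(-1.199) ≈ 0.115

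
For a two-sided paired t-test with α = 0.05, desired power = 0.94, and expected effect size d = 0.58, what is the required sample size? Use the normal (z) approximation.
n = 37 pairs

Sample size formula (paired t-test, normal approximation):
n = ((z_{α/2} + z_β) / d)²

z_{α/2} = 1.960 (for α = 0.05, two-sided)
z_β = 1.555 (for power = 0.94)
d = 0.58

n = ((1.960 + 1.555) / 0.58)²
n = (6.060)²
n ≈ 36.72
Round up to the next whole number: n = 37 pairs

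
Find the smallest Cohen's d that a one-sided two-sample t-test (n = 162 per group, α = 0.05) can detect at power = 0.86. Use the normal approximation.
d ≈ 0.30

Minimum detectable effect (two-sample t-test, normal approximation):
d = (z_α + z_β) / √(n/2)
d = (1.645 + 1.080) / √(162/2)
d = 2.725 / 9.000
d ≈ 0.30

By Cohen's convention (0.2 small / 0.5 medium / 0.8 large): small effect.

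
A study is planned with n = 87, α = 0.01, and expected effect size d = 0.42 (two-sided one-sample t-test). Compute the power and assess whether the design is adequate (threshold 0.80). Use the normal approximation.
Power ≈ 0.91; the study is adequately powered (power ≥ 0.80)

Power calculation (one-sample t-test, normal approximation):
z_β = d · √n - z_{α/2}
z_β = 0.42 · √87 - 2.576
z_β = 0.42 · 9.327 - 2.576
z_β = 1.342

Power = Φ(z_β) = Φ(1.342) ≈ 0.910

Effect size d = 0.42 is small by Cohen's convention (0.2/0.5/0.8).

Threshold: power ≥ 0.80 is conventionally adequate.
Power ≈ 0.91 → the study is adequately powered (power ≥ 0.80).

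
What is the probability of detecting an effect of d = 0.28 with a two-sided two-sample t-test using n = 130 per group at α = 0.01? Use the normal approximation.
Power ≈ 0.38

Power calculation (two-sample t-test, normal approximation):
z_β = d · √(n/2) - z_{α/2}
z_β = 0.28 · √(130/2) - 2.576
z_β = 0.28 · 8.062 - 2.576
z_β = -0.318

Power = Φ(z_β) = Φ(-0.318) ≈ 0.375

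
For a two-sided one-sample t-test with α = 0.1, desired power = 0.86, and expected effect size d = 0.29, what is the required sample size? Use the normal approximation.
n = 89

Sample size formula (one-sample t-test, normal approximation):
n = ((z_{α/2} + z_β) / d)²

z_{α/2} = 1.645 (for α = 0.1, two-sided)
z_β = 1.080 (for power = 0.86)
d = 0.29

n = ((1.645 + 1.080) / 0.29)²
n = (9.397)²
n ≈ 88.30
Round up to the next whole number: n = 89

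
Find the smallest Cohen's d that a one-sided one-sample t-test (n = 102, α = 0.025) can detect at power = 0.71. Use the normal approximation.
d ≈ 0.25

Minimum detectable effect (one-sample t-test, normal approximation):
d = (z_α + z_β) / √n
d = (1.960 + 0.553) / √102
d = 2.513 / 10.100
d ≈ 0.25

By Cohen's convention (0.2 small / 0.5 medium / 0.8 large): small effect.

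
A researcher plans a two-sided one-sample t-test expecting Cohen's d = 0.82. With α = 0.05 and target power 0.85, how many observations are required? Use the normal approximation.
n = 14

Sample size formula (one-sample t-test, normal approximation):
n = ((z_{α/2} + z_β) / d)²

z_{α/2} = 1.960 (for α = 0.05, two-sided)
z_β = 1.036 (for power = 0.85)
d = 0.82

n = ((1.960 + 1.036) / 0.82)²
n = (3.654)²
n ≈ 13.35
Round up to the next whole number: n = 14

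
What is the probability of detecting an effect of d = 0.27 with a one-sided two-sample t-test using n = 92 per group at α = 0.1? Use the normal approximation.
Power ≈ 0.71

Power calculation (two-sample t-test, normal approximation):
z_β = d · √(n/2) - z_α
z_β = 0.27 · √(92/2) - 1.282
z_β = 0.27 · 6.782 - 1.282
z_β = 0.550

Power = Φ(z_β) = Φ(0.550) ≈ 0.709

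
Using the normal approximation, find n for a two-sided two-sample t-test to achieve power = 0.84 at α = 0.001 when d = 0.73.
n = 69 per group

Sample size formula (two-sample t-test, normal approximation):
n = 2 · ((z_{α/2} + z_β) / d)²

z_{α/2} = 3.291 (for α = 0.001, two-sided)
z_β = 0.994 (for power = 0.84)
d = 0.73

n = 2 · ((3.291 + 0.994) / 0.73)²
n = 2 · (5.870)²
n ≈ 68.91
Round up to the next whole number: n = 69 per group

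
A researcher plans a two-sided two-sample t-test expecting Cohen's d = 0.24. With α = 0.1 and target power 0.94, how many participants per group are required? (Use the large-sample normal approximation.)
n = 356 per group

Sample size formula (two-sample t-test, normal approximation):
n = 2 · ((z_{α/2} + z_β) / d)²

z_{α/2} = 1.645 (for α = 0.1, two-sided)
z_β = 1.555 (for power = 0.94)
d = 0.24

n = 2 · ((1.645 + 1.555) / 0.24)²
n = 2 · (13.333)²
n ≈ 355.54
Round up to the next whole number: n = 356 per group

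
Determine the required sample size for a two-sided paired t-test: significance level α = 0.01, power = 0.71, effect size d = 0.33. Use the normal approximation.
n = 90 pairs

Sample size formula (paired t-test, normal approximation):
n = ((z_{α/2} + z_β) / d)²

z_{α/2} = 2.576 (for α = 0.01, two-sided)
z_β = 0.553 (for power = 0.71)
d = 0.33

n = ((2.576 + 0.553) / 0.33)²
n = (9.482)²
n ≈ 89.91
Round up to the next whole number: n = 90 pairs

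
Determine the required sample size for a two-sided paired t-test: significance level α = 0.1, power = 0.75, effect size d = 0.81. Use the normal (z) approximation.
n = 9 pairs

Sample size formula (paired t-test, normal approximation):
n = ((z_{α/2} + z_β) / d)²

z_{α/2} = 1.645 (for α = 0.1, two-sided)
z_β = 0.674 (for power = 0.75)
d = 0.81

n = ((1.645 + 0.674) / 0.81)²
n = (2.863)²
n ≈ 8.20
Round up to the next whole number: n = 9 pairs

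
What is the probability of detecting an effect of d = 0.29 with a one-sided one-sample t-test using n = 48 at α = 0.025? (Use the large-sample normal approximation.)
Power ≈ 0.52

Power calculation (one-sample t-test, normal approximation):
z_β = d · √n - z_α
z_β = 0.29 · √48 - 1.960
z_β = 0.29 · 6.928 - 1.960
z_β = 0.049

Power = Φ(z_β) = Φ(0.049) ≈ 0.520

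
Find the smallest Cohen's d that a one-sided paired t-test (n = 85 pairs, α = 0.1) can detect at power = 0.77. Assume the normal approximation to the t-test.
d ≈ 0.22

Minimum detectable effect (paired t-test, normal approximation):
d = (z_α + z_β) / √n
d = (1.282 + 0.739) / √85
d = 2.020 / 9.220
d ≈ 0.22

By Cohen's convention (0.2 small / 0.5 medium / 0.8 large): small effect.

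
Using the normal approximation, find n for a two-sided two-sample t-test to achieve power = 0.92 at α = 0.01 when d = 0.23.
n = 600 per group

Sample size formula (two-sample t-test, normal approximation):
n = 2 · ((z_{α/2} + z_β) / d)²

z_{α/2} = 2.576 (for α = 0.01, two-sided)
z_β = 1.405 (for power = 0.92)
d = 0.23

n = 2 · ((2.576 + 1.405) / 0.23)²
n = 2 · (17.309)²
n ≈ 599.20
Round up to the next whole number: n = 600 per group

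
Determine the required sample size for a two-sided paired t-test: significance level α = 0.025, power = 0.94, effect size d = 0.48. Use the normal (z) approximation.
n = 63 pairs

Sample size formula (paired t-test, normal approximation):
n = ((z_{α/2} + z_β) / d)²

z_{α/2} = 2.241 (for α = 0.025, two-sided)
z_β = 1.555 (for power = 0.94)
d = 0.48

n = ((2.241 + 1.555) / 0.48)²
n = (7.908)²
n ≈ 62.54
Round up to the next whole number: n = 63 pairs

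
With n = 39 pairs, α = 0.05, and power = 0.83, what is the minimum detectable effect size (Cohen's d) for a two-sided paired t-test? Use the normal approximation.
d ≈ 0.47

Minimum detectable effect (paired t-test, normal approximation):
d = (z_{α/2} + z_β) / √n
d = (1.960 + 0.954) / √39
d = 2.914 / 6.245
d ≈ 0.47

By Cohen's convention (0.2 small / 0.5 medium / 0.8 large): small effect.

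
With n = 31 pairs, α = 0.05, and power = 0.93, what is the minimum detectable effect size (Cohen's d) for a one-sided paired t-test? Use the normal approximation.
d ≈ 0.56

Minimum detectable effect (paired t-test, normal approximation):
d = (z_α + z_β) / √n
d = (1.645 + 1.476) / √31
d = 3.121 / 5.568
d ≈ 0.56

By Cohen's convention (0.2 small / 0.5 medium / 0.8 large): medium effect.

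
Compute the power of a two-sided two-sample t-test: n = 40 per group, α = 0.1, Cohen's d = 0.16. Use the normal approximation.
Power ≈ 0.18

Power calculation (two-sample t-test, normal approximation):
z_β = d · √(n/2) - z_{α/2}
z_β = 0.16 · √(40/2) - 1.645
z_β = 0.16 · 4.472 - 1.645
z_β = -0.929

Power = Φ(z_β) = Φ(-0.929) ≈ 0.176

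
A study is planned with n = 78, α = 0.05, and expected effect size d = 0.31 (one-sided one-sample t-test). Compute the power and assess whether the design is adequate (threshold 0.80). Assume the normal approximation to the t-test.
Power ≈ 0.86; the study is adequately powered (power ≥ 0.80)

Power calculation (one-sample t-test, normal approximation):
z_β = d · √n - z_α
z_β = 0.31 · √78 - 1.645
z_β = 0.31 · 8.832 - 1.645
z_β = 1.093

Power = Φ(z_β) = Φ(1.093) ≈ 0.863

Effect size d = 0.31 is small by Cohen's convention (0.2/0.5/0.8).

Threshold: power ≥ 0.80 is conventionally adequate.
Power ≈ 0.86 → the study is adequately powered (power ≥ 0.80).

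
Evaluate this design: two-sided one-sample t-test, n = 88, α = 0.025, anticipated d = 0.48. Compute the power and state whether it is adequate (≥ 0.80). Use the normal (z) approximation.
Power ≈ 0.99; the study is adequately powered (power ≥ 0.80)

Power calculation (one-sample t-test, normal approximation):
z_β = d · √n - z_{α/2}
z_β = 0.48 · √88 - 2.241
z_β = 0.48 · 9.381 - 2.241
z_β = 2.261

Power = Φ(z_β) = Φ(2.261) ≈ 0.988

Effect size d = 0.48 is small by Cohen's convention (0.2/0.5/0.8).

Threshold: power ≥ 0.80 is conventionally adequate.
Power ≈ 0.99 → the study is adequately powered (power ≥ 0.80).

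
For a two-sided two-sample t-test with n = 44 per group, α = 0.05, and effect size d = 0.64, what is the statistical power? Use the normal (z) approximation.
Power ≈ 0.85

Power calculation (two-sample t-test, normal approximation):
z_β = d · √(n/2) - z_{α/2}
z_β = 0.64 · √(44/2) - 1.960
z_β = 0.64 · 4.690 - 1.960
z_β = 1.042

Power = Φ(z_β) = Φ(1.042) ≈ 0.851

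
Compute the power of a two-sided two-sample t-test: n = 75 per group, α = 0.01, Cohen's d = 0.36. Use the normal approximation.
Power ≈ 0.36

Power calculation (two-sample t-test, normal approximation):
z_β = d · √(n/2) - z_{α/2}
z_β = 0.36 · √(75/2) - 2.576
z_β = 0.36 · 6.124 - 2.576
z_β = -0.371

Power = Φ(z_β) = Φ(-0.371) ≈ 0.355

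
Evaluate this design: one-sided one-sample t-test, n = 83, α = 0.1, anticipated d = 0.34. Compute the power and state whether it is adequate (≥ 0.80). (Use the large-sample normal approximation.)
Power ≈ 0.97; the study is adequately powered (power ≥ 0.80)

Power calculation (one-sample t-test, normal approximation):
z_β = d · √n - z_α
z_β = 0.34 · √83 - 1.282
z_β = 0.34 · 9.110 - 1.282
z_β = 1.816

Power = Φ(z_β) = Φ(1.816) ≈ 0.965

Effect size d = 0.34 is small by Cohen's convention (0.2/0.5/0.8).

Threshold: power ≥ 0.80 is conventionally adequate.
Power ≈ 0.97 → the study is adequately powered (power ≥ 0.80).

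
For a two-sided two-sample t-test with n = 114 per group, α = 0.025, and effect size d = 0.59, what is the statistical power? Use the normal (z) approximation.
Power ≈ 0.99

Power calculation (two-sample t-test, normal approximation):
z_β = d · √(n/2) - z_{α/2}
z_β = 0.59 · √(114/2) - 2.241
z_β = 0.59 · 7.550 - 2.241
z_β = 2.213

Power = Φ(z_β) = Φ(2.213) ≈ 0.987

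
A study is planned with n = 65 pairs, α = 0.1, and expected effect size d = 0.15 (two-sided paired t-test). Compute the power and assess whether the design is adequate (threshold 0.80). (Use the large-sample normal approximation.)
Power ≈ 0.33; the study is underpowered (power < 0.80)

Power calculation (paired t-test, normal approximation):
z_β = d · √n - z_{α/2}
z_β = 0.15 · √65 - 1.645
z_β = 0.15 · 8.062 - 1.645
z_β = -0.436

Power = Φ(z_β) = Φ(-0.436) ≈ 0.332

Effect size d = 0.15 is very small by Cohen's convention (0.2/0.5/0.8).

Threshold: power ≥ 0.80 is conventionally adequate.
Power ≈ 0.33 → the study is underpowered (power < 0.80).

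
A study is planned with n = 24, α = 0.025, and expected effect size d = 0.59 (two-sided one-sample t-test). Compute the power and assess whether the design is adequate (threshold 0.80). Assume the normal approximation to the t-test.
Power ≈ 0.74; the study is underpowered (power < 0.80)

Power calculation (one-sample t-test, normal approximation):
z_β = d · √n - z_{α/2}
z_β = 0.59 · √24 - 2.241
z_β = 0.59 · 4.899 - 2.241
z_β = 0.649

Power = Φ(z_β) = Φ(0.649) ≈ 0.742

Effect size d = 0.59 is medium by Cohen's convention (0.2/0.5/0.8).

Threshold: power ≥ 0.80 is conventionally adequate.
Power ≈ 0.74 → the study is underpowered (power < 0.80).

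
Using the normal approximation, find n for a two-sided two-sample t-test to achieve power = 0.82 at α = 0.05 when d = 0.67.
n = 37 per group

Sample size formula (two-sample t-test, normal approximation):
n = 2 · ((z_{α/2} + z_β) / d)²

z_{α/2} = 1.960 (for α = 0.05, two-sided)
z_β = 0.915 (for power = 0.82)
d = 0.67

n = 2 · ((1.960 + 0.915) / 0.67)²
n = 2 · (4.291)²
n ≈ 36.83
Round up to the next whole number: n = 37 per group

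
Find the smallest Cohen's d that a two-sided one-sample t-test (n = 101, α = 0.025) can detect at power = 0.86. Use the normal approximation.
d ≈ 0.33

Minimum detectable effect (one-sample t-test, normal approximation):
d = (z_{α/2} + z_β) / √n
d = (2.241 + 1.080) / √101
d = 3.322 / 10.050
d ≈ 0.33

By Cohen's convention (0.2 small / 0.5 medium / 0.8 large): small effect.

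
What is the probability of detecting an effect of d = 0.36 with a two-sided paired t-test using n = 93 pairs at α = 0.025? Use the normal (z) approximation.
Power ≈ 0.89

Power calculation (paired t-test, normal approximation):
z_β = d · √n - z_{α/2}
z_β = 0.36 · √93 - 2.241
z_β = 0.36 · 9.644 - 2.241
z_β = 1.230

Power = Φ(z_β) = Φ(1.230) ≈ 0.891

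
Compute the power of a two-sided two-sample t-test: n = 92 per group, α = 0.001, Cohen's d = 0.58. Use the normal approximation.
Power ≈ 0.74

Power calculation (two-sample t-test, normal approximation):
z_β = d · √(n/2) - z_{α/2}
z_β = 0.58 · √(92/2) - 3.291
z_β = 0.58 · 6.782 - 3.291
z_β = 0.643

Power = Φ(z_β) = Φ(0.643) ≈ 0.740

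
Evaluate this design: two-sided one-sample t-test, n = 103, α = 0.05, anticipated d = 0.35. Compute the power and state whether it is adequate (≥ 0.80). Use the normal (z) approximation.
Power ≈ 0.94; the study is adequately powered (power ≥ 0.80)

Power calculation (one-sample t-test, normal approximation):
z_β = d · √n - z_{α/2}
z_β = 0.35 · √103 - 1.960
z_β = 0.35 · 10.149 - 1.960
z_β = 1.592

Power = Φ(z_β) = Φ(1.592) ≈ 0.944

Effect size d = 0.35 is small by Cohen's convention (0.2/0.5/0.8).

Threshold: power ≥ 0.80 is conventionally adequate.
Power ≈ 0.94 → the study is adequately powered (power ≥ 0.80).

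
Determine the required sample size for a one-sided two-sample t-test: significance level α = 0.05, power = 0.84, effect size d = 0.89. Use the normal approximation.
n = 18 per group

Sample size formula (two-sample t-test, normal approximation):
n = 2 · ((z_α + z_β) / d)²

z_α = 1.645 (for α = 0.05, one-sided)
z_β = 0.994 (for power = 0.84)
d = 0.89

n = 2 · ((1.645 + 0.994) / 0.89)²
n = 2 · (2.965)²
n ≈ 17.58
Round up to the next whole number: n = 18 per group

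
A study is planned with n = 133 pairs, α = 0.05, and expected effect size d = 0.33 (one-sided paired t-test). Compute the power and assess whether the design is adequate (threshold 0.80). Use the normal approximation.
Power ≈ 0.98; the study is adequately powered (power ≥ 0.80)

Power calculation (paired t-test, normal approximation):
z_β = d · √n - z_α
z_β = 0.33 · √133 - 1.645
z_β = 0.33 · 11.533 - 1.645
z_β = 2.161

Power = Φ(z_β) = Φ(2.161) ≈ 0.985

Effect size d = 0.33 is small by Cohen's convention (0.2/0.5/0.8).

Threshold: power ≥ 0.80 is conventionally adequate.
Power ≈ 0.98 → the study is adequately powered (power ≥ 0.80).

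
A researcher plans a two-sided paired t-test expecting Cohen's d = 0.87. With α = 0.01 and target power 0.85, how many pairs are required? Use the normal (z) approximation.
n = 18 pairs

Sample size formula (paired t-test, normal approximation):
n = ((z_{α/2} + z_β) / d)²

z_{α/2} = 2.576 (for α = 0.01, two-sided)
z_β = 1.036 (for power = 0.85)
d = 0.87

n = ((2.576 + 1.036) / 0.87)²
n = (4.152)²
n ≈ 17.24
Round up to the next whole number: n = 18 pairs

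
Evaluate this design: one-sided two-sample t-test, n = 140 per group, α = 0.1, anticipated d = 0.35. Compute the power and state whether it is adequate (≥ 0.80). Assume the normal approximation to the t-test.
Power ≈ 0.95; the study is adequately powered (power ≥ 0.80)

Power calculation (two-sample t-test, normal approximation):
z_β = d · √(n/2) - z_α
z_β = 0.35 · √(140/2) - 1.282
z_β = 0.35 · 8.367 - 1.282
z_β = 1.647

Power = Φ(z_β) = Φ(1.647) ≈ 0.950

Effect size d = 0.35 is small by Cohen's convention (0.2/0.5/0.8).

Threshold: power ≥ 0.80 is conventionally adequate.
Power ≈ 0.95 → the study is adequately powered (power ≥ 0.80).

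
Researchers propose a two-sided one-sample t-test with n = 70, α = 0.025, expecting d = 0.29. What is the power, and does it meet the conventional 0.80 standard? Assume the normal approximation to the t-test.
Power ≈ 0.57; the study is underpowered (power < 0.80)

Power calculation (one-sample t-test, normal approximation):
z_β = d · √n - z_{α/2}
z_β = 0.29 · √70 - 2.241
z_β = 0.29 · 8.367 - 2.241
z_β = 0.185

Power = Φ(z_β) = Φ(0.185) ≈ 0.573

Effect size d = 0.29 is small by Cohen's convention (0.2/0.5/0.8).

Threshold: power ≥ 0.80 is conventionally adequate.
Power ≈ 0.57 → the study is underpowered (power < 0.80).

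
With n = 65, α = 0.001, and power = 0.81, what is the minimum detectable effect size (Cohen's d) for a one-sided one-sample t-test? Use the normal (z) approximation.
d ≈ 0.49

Minimum detectable effect (one-sample t-test, normal approximation):
d = (z_α + z_β) / √n
d = (3.090 + 0.878) / √65
d = 3.968 / 8.062
d ≈ 0.49

By Cohen's convention (0.2 small / 0.5 medium / 0.8 large): small effect.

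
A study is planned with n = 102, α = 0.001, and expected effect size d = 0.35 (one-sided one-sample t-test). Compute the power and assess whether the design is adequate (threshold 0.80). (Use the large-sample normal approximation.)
Power ≈ 0.67; the study is underpowered (power < 0.80)

Power calculation (one-sample t-test, normal approximation):
z_β = d · √n - z_α
z_β = 0.35 · √102 - 3.090
z_β = 0.35 · 10.100 - 3.090
z_β = 0.445

Power = Φ(z_β) = Φ(0.445) ≈ 0.672

Effect size d = 0.35 is small by Cohen's convention (0.2/0.5/0.8).

Threshold: power ≥ 0.80 is conventionally adequate.
Power ≈ 0.67 → the study is underpowered (power < 0.80).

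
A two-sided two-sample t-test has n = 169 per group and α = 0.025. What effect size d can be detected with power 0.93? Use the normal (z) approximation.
d ≈ 0.40

Minimum detectable effect (two-sample t-test, normal approximation):
d = (z_{α/2} + z_β) / √(n/2)
d = (2.241 + 1.476) / √(169/2)
d = 3.717 / 9.192
d ≈ 0.40

By Cohen's convention (0.2 small / 0.5 medium / 0.8 large): small effect.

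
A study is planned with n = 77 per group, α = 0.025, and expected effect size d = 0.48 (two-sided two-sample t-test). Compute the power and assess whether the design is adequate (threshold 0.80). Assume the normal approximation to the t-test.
Power ≈ 0.77; the study is underpowered (power < 0.80)

Power calculation (two-sample t-test, normal approximation):
z_β = d · √(n/2) - z_{α/2}
z_β = 0.48 · √(77/2) - 2.241
z_β = 0.48 · 6.205 - 2.241
z_β = 0.737

Power = Φ(z_β) = Φ(0.737) ≈ 0.769

Effect size d = 0.48 is small by Cohen's convention (0.2/0.5/0.8).

Threshold: power ≥ 0.80 is conventionally adequate.
Power ≈ 0.77 → the study is underpowered (power < 0.80).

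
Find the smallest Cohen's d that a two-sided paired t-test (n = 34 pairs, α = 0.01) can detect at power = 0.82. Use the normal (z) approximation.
d ≈ 0.60

Minimum detectable effect (paired t-test, normal approximation):
d = (z_{α/2} + z_β) / √n
d = (2.576 + 0.915) / √34
d = 3.491 / 5.831
d ≈ 0.60

By Cohen's convention (0.2 small / 0.5 medium / 0.8 large): medium effect.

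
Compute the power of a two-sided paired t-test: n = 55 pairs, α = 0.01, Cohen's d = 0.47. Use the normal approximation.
Power ≈ 0.82

Power calculation (paired t-test, normal approximation):
z_β = d · √n - z_{α/2}
z_β = 0.47 · √55 - 2.576
z_β = 0.47 · 7.416 - 2.576
z_β = 0.910

Power = Φ(z_β) = Φ(0.910) ≈ 0.819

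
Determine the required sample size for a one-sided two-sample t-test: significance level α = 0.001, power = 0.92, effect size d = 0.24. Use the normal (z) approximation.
n = 702 per group

Sample size formula (two-sample t-test, normal approximation):
n = 2 · ((z_α + z_β) / d)²

z_α = 3.090 (for α = 0.001, one-sided)
z_β = 1.405 (for power = 0.92)
d = 0.24

n = 2 · ((3.090 + 1.405) / 0.24)²
n = 2 · (18.729)²
n ≈ 701.55
Round up to the next whole number: n = 702 per group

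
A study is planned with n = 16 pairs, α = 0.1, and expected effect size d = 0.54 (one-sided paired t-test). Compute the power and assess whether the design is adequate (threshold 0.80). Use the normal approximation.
Power ≈ 0.81; the study is adequately powered (power ≥ 0.80)

Power calculation (paired t-test, normal approximation):
z_β = d · √n - z_α
z_β = 0.54 · √16 - 1.282
z_β = 0.54 · 4.000 - 1.282
z_β = 0.878

Power = Φ(z_β) = Φ(0.878) ≈ 0.810

Effect size d = 0.54 is medium by Cohen's convention (0.2/0.5/0.8).

Threshold: power ≥ 0.80 is conventionally adequate.
Power ≈ 0.81 → the study is adequately powered (power ≥ 0.80).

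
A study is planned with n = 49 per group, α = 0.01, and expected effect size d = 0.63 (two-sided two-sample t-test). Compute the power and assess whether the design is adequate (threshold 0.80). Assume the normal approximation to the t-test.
Power ≈ 0.71; the study is underpowered (power < 0.80)

Power calculation (two-sample t-test, normal approximation):
z_β = d · √(n/2) - z_{α/2}
z_β = 0.63 · √(49/2) - 2.576
z_β = 0.63 · 4.950 - 2.576
z_β = 0.543

Power = Φ(z_β) = Φ(0.543) ≈ 0.706

Effect size d = 0.63 is medium by Cohen's convention (0.2/0.5/0.8).

Threshold: power ≥ 0.80 is conventionally adequate.
Power ≈ 0.71 → the study is underpowered (power < 0.80).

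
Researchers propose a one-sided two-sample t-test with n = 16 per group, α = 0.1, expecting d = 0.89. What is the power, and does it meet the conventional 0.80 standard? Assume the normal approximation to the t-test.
Power ≈ 0.89; the study is adequately powered (power ≥ 0.80)

Power calculation (two-sample t-test, normal approximation):
z_β = d · √(n/2) - z_α
z_β = 0.89 · √(16/2) - 1.282
z_β = 0.89 · 2.828 - 1.282
z_β = 1.236

Power = Φ(z_β) = Φ(1.236) ≈ 0.892

Effect size d = 0.89 is large by Cohen's convention (0.2/0.5/0.8).

Threshold: power ≥ 0.80 is conventionally adequate.
Power ≈ 0.89 → the study is adequately powered (power ≥ 0.80).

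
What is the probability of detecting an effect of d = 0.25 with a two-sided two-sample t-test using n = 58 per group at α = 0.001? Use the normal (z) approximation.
Power ≈ 0.03

Power calculation (two-sample t-test, normal approximation):
z_β = d · √(n/2) - z_{α/2}
z_β = 0.25 · √(58/2) - 3.291
z_β = 0.25 · 5.385 - 3.291
z_β = -1.944

Power = Φ(z_β) = Φ(-1.944) ≈ 0.026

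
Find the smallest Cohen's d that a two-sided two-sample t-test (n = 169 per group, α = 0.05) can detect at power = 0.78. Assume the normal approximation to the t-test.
d ≈ 0.30

Minimum detectable effect (two-sample t-test, normal approximation):
d = (z_{α/2} + z_β) / √(n/2)
d = (1.960 + 0.772) / √(169/2)
d = 2.732 / 9.192
d ≈ 0.30

By Cohen's convention (0.2 small / 0.5 medium / 0.8 large): small effect.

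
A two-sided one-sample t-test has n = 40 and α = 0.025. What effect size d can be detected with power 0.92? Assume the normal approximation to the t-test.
d ≈ 0.58

Minimum detectable effect (one-sample t-test, normal approximation):
d = (z_{α/2} + z_β) / √n
d = (2.241 + 1.405) / √40
d = 3.646 / 6.325
d ≈ 0.58

By Cohen's convention (0.2 small / 0.5 medium / 0.8 large): medium effect.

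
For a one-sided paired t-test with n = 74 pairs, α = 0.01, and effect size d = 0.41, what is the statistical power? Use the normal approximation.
Power ≈ 0.89

Power calculation (paired t-test, normal approximation):
z_β = d · √n - z_α
z_β = 0.41 · √74 - 2.326
z_β = 0.41 · 8.602 - 2.326
z_β = 1.201

Power = Φ(z_β) = Φ(1.201) ≈ 0.885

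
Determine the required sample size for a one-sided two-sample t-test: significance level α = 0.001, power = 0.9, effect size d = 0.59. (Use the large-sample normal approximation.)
n = 110 per group

Sample size formula (two-sample t-test, normal approximation):
n = 2 · ((z_α + z_β) / d)²

z_α = 3.090 (for α = 0.001, one-sided)
z_β = 1.282 (for power = 0.9)
d = 0.59

n = 2 · ((3.090 + 1.282) / 0.59)²
n = 2 · (7.410)²
n ≈ 109.82
Round up to the next whole number: n = 110 per group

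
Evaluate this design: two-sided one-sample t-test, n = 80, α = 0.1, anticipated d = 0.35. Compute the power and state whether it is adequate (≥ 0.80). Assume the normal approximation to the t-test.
Power ≈ 0.93; the study is adequately powered (power ≥ 0.80)

Power calculation (one-sample t-test, normal approximation):
z_β = d · √n - z_{α/2}
z_β = 0.35 · √80 - 1.645
z_β = 0.35 · 8.944 - 1.645
z_β = 1.486

Power = Φ(z_β) = Φ(1.486) ≈ 0.931

Effect size d = 0.35 is small by Cohen's convention (0.2/0.5/0.8).

Threshold: power ≥ 0.80 is conventionally adequate.
Power ≈ 0.93 → the study is adequately powered (power ≥ 0.80).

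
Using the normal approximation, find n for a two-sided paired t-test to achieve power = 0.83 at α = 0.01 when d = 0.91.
n = 16 pairs

Sample size formula (paired t-test, normal approximation):
n = ((z_{α/2} + z_β) / d)²

z_{α/2} = 2.576 (for α = 0.01, two-sided)
z_β = 0.954 (for power = 0.83)
d = 0.91

n = ((2.576 + 0.954) / 0.91)²
n = (3.879)²
n ≈ 15.05
Round up to the next whole number: n = 16 pairs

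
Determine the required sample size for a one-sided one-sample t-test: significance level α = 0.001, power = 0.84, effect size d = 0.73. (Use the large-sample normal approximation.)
n = 32

Sample size formula (one-sample t-test, normal approximation):
n = ((z_α + z_β) / d)²

z_α = 3.090 (for α = 0.001, one-sided)
z_β = 0.994 (for power = 0.84)
d = 0.73

n = ((3.090 + 0.994) / 0.73)²
n = (5.595)²
n ≈ 31.30
Round up to the next whole number: n = 32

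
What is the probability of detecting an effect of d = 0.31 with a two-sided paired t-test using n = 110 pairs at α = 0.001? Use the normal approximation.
Power ≈ 0.48

Power calculation (paired t-test, normal approximation):
z_β = d · √n - z_{α/2}
z_β = 0.31 · √110 - 3.291
z_β = 0.31 · 10.488 - 3.291
z_β = -0.039

Power = Φ(z_β) = Φ(-0.039) ≈ 0.484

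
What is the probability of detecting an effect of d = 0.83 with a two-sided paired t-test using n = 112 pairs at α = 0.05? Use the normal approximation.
Power ≈ 1.00

Power calculation (paired t-test, normal approximation):
z_β = d · √n - z_{α/2}
z_β = 0.83 · √112 - 1.960
z_β = 0.83 · 10.583 - 1.960
z_β = 6.824

Power = Φ(z_β) = Φ(6.824) ≈ 1.000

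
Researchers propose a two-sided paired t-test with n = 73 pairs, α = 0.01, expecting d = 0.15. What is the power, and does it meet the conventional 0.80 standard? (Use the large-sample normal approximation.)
Power ≈ 0.10; the study is underpowered (power < 0.80)

Power calculation (paired t-test, normal approximation):
z_β = d · √n - z_{α/2}
z_β = 0.15 · √73 - 2.576
z_β = 0.15 · 8.544 - 2.576
z_β = -1.294

Power = Φ(z_β) = Φ(-1.294) ≈ 0.098

Effect size d = 0.15 is very small by Cohen's convention (0.2/0.5/0.8).

Threshold: power ≥ 0.80 is conventionally adequate.
Power ≈ 0.10 → the study is underpowered (power < 0.80).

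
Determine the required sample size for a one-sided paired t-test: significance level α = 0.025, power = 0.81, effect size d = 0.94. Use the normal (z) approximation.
n = 10 pairs

Sample size formula (paired t-test, normal approximation):
n = ((z_α + z_β) / d)²

z_α = 1.960 (for α = 0.025, one-sided)
z_β = 0.878 (for power = 0.81)
d = 0.94

n = ((1.960 + 0.878) / 0.94)²
n = (3.019)²
n ≈ 9.11
Round up to the next whole number: n = 10 pairs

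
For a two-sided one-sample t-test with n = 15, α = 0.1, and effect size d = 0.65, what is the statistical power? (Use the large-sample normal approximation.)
Power ≈ 0.81

Power calculation (one-sample t-test, normal approximation):
z_β = d · √n - z_{α/2}
z_β = 0.65 · √15 - 1.645
z_β = 0.65 · 3.873 - 1.645
z_β = 0.873

Power = Φ(z_β) = Φ(0.873) ≈ 0.809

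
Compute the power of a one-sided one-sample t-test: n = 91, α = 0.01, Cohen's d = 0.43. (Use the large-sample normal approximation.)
Power ≈ 0.96

Power calculation (one-sample t-test, normal approximation):
z_β = d · √n - z_α
z_β = 0.43 · √91 - 2.326
z_β = 0.43 · 9.539 - 2.326
z_β = 1.776

Power = Φ(z_β) = Φ(1.776) ≈ 0.962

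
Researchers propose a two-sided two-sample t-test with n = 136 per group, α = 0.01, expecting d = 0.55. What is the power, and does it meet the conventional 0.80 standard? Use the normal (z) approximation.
Power ≈ 0.97; the study is adequately powered (power ≥ 0.80)

Power calculation (two-sample t-test, normal approximation):
z_β = d · √(n/2) - z_{α/2}
z_β = 0.55 · √(136/2) - 2.576
z_β = 0.55 · 8.246 - 2.576
z_β = 1.960

Power = Φ(z_β) = Φ(1.960) ≈ 0.975

Effect size d = 0.55 is medium by Cohen's convention (0.2/0.5/0.8).

Threshold: power ≥ 0.80 is conventionally adequate.
Power ≈ 0.97 → the study is adequately powered (power ≥ 0.80).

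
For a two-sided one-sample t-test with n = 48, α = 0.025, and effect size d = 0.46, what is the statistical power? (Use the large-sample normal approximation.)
Power ≈ 0.83

Power calculation (one-sample t-test, normal approximation):
z_β = d · √n - z_{α/2}
z_β = 0.46 · √48 - 2.241
z_β = 0.46 · 6.928 - 2.241
z_β = 0.946

Power = Φ(z_β) = Φ(0.946) ≈ 0.828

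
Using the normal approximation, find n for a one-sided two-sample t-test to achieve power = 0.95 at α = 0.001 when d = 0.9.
n = 56 per group

Sample size formula (two-sample t-test, normal approximation):
n = 2 · ((z_α + z_β) / d)²

z_α = 3.090 (for α = 0.001, one-sided)
z_β = 1.645 (for power = 0.95)
d = 0.9

n = 2 · ((3.090 + 1.645) / 0.9)²
n = 2 · (5.261)²
n ≈ 55.36
Round up to the next whole number: n = 56 per group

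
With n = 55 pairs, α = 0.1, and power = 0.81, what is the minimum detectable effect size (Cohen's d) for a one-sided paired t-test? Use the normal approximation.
d ≈ 0.29

Minimum detectable effect (paired t-test, normal approximation):
d = (z_α + z_β) / √n
d = (1.282 + 0.878) / √55
d = 2.159 / 7.416
d ≈ 0.29

By Cohen's convention (0.2 small / 0.5 medium / 0.8 large): small effect.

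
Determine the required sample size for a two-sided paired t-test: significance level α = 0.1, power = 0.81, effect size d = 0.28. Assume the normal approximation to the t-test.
n = 82 pairs

Sample size formula (paired t-test, normal approximation):
n = ((z_{α/2} + z_β) / d)²

z_{α/2} = 1.645 (for α = 0.1, two-sided)
z_β = 0.878 (for power = 0.81)
d = 0.28

n = ((1.645 + 0.878) / 0.28)²
n = (9.011)²
n ≈ 81.20
Round up to the next whole number: n = 82 pairs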